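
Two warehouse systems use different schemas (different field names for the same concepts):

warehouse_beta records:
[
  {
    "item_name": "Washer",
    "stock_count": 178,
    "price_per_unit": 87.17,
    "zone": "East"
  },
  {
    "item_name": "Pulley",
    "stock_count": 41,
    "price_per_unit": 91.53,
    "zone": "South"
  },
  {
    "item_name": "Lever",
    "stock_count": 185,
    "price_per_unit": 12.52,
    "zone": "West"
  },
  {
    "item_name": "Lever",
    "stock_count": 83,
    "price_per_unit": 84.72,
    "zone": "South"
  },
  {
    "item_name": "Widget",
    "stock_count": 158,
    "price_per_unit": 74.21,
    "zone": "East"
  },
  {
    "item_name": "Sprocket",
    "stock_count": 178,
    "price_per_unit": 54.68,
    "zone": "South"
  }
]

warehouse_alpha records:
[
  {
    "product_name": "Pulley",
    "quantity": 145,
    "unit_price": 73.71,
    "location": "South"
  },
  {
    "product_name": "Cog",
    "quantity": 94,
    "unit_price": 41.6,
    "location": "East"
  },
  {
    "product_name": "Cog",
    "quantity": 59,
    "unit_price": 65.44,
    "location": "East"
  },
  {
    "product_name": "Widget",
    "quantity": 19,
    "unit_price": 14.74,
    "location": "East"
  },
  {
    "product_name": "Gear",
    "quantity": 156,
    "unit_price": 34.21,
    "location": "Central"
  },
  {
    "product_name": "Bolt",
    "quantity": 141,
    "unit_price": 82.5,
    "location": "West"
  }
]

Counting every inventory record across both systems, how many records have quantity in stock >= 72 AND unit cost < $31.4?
1

Schema mappings:
- "stock_count" (warehouse_beta) = "quantity" (warehouse_alpha) = quantity
- "price_per_unit" (warehouse_beta) = "unit_price" (warehouse_alpha) = unit cost

Records meeting both conditions in warehouse_beta: 1
Records meeting both conditions in warehouse_alpha: 0

Total: 1 + 0 = 1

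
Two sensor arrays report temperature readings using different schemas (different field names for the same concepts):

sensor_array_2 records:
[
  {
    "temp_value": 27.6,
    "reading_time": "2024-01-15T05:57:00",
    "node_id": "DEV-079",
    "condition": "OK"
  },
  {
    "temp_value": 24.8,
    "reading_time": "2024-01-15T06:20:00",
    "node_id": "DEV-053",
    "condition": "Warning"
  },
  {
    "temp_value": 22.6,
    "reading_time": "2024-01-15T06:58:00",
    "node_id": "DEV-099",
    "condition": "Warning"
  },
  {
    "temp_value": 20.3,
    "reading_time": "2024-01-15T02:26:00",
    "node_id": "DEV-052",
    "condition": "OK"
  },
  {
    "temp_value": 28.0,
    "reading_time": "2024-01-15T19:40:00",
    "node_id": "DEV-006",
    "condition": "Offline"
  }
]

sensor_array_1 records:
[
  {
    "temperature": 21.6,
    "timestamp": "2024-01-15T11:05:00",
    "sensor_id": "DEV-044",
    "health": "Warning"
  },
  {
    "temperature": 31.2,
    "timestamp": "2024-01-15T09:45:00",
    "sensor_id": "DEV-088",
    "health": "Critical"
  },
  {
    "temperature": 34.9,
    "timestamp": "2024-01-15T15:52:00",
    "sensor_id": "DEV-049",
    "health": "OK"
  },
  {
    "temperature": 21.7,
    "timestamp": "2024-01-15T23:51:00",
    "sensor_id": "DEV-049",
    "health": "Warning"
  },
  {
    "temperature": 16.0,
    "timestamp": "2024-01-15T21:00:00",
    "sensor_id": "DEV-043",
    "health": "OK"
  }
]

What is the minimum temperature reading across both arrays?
16.0

Schema mapping: "temp_value" (sensor_array_2) = "temperature" (sensor_array_1) = temperature reading

Minimum in sensor_array_2: 20.3
Minimum in sensor_array_1: 16.0

Overall minimum: min(20.3, 16.0) = 16.0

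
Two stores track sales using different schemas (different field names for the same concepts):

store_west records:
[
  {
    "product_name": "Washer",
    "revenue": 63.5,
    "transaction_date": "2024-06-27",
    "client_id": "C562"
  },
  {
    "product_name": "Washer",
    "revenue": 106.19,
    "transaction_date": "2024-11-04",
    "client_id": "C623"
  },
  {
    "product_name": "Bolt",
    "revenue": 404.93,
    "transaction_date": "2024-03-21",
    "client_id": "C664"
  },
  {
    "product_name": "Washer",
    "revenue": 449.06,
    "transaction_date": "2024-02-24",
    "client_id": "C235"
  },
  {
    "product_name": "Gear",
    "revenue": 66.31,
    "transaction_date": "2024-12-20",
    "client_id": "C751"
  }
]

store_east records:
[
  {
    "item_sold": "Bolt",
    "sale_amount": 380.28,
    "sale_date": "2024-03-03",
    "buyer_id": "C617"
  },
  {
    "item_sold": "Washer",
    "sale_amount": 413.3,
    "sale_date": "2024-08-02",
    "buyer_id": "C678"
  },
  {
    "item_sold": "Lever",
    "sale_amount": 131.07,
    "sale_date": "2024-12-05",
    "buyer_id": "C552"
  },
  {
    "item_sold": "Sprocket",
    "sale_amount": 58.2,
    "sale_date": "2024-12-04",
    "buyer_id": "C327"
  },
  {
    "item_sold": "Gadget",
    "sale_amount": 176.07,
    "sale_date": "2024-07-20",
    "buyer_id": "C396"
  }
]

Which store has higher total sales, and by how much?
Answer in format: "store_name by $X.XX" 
store_east by $68.93

Schema mapping: "revenue" (store_west) = "sale_amount" (store_east) = sale amount

Total for store_west: 1089.99
Total for store_east: 1158.92

Difference: |1089.99 - 1158.92| = 68.93
store_east has higher sales by $68.93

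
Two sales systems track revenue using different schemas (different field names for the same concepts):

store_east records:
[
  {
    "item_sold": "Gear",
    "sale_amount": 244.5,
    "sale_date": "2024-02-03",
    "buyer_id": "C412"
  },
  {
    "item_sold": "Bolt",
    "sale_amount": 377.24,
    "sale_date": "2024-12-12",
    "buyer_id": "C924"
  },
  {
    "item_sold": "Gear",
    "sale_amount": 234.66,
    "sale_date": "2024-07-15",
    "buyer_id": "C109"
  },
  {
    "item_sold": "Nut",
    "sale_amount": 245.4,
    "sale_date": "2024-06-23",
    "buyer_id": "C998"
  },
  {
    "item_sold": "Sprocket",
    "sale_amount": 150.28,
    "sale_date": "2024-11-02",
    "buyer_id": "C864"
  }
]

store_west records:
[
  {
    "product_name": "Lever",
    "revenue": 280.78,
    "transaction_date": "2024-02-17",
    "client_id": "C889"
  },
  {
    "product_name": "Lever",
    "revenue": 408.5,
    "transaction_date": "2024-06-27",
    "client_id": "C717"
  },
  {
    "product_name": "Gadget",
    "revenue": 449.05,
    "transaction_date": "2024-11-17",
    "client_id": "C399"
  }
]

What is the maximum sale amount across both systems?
449.05

Reconcile: "sale_amount" (store_east) = "revenue" (store_west) = sale amount

Maximum in store_east: 377.24
Maximum in store_west: 449.05

Overall maximum: max(377.24, 449.05) = 449.05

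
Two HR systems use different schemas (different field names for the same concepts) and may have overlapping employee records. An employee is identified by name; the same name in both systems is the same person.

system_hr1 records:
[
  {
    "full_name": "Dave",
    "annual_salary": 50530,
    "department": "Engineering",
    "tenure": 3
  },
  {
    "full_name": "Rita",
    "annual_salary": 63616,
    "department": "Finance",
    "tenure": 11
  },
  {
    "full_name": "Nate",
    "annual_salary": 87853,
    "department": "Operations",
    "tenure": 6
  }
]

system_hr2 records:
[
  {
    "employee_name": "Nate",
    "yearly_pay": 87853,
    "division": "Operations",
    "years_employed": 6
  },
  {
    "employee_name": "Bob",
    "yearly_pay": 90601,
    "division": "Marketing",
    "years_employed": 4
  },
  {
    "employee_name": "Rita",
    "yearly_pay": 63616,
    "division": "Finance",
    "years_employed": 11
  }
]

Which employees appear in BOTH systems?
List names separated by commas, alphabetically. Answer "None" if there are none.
Nate, Rita

Schema mapping: "full_name" (system_hr1) = "employee_name" (system_hr2) = employee name

Names in system_hr1: ['Dave', 'Nate', 'Rita']
Names in system_hr2: ['Bob', 'Nate', 'Rita']

Intersection: ['Nate', 'Rita']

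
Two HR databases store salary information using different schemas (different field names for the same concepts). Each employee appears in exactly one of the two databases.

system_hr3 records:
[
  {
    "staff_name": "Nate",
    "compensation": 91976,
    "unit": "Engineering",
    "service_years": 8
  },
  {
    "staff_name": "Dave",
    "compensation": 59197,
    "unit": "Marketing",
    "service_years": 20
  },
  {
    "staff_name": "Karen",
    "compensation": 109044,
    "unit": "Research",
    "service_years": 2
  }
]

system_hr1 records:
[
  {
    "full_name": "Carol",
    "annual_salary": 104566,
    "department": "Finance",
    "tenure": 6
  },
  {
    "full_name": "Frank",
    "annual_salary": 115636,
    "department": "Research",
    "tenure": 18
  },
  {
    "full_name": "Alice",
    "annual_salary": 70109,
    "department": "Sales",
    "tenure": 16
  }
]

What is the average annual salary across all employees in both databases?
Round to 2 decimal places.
91754.67

Schema mapping: "compensation" (system_hr3) = "annual_salary" (system_hr1) = annual salary

All salaries: [91976, 59197, 109044, 104566, 115636, 70109]
Sum: 550528
Count: 6
Average: 550528 / 6 = 91754.67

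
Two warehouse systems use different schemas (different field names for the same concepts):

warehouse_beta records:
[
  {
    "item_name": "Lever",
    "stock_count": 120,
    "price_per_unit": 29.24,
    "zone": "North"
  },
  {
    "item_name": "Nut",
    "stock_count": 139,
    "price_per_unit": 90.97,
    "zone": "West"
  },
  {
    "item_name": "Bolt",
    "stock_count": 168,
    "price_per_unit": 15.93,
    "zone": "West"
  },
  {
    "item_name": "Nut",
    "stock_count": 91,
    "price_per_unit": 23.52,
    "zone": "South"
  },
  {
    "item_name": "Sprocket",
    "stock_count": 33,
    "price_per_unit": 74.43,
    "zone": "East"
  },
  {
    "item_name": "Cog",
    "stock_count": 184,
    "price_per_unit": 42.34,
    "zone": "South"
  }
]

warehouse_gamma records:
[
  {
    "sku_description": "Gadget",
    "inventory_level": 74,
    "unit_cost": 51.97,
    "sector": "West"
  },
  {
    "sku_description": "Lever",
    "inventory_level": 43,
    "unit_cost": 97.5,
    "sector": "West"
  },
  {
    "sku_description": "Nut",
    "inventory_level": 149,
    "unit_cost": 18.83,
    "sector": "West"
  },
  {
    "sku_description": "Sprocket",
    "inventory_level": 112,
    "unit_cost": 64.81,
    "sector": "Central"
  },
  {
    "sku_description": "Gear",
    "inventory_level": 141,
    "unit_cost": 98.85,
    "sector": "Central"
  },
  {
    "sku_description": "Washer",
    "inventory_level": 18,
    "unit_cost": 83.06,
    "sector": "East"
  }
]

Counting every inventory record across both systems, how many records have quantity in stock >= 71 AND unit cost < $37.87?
4

Schema mappings:
- "stock_count" (warehouse_beta) = "inventory_level" (warehouse_gamma) = quantity
- "price_per_unit" (warehouse_beta) = "unit_cost" (warehouse_gamma) = unit cost

Records meeting both conditions in warehouse_beta: 3
Records meeting both conditions in warehouse_gamma: 1

Total: 3 + 1 = 4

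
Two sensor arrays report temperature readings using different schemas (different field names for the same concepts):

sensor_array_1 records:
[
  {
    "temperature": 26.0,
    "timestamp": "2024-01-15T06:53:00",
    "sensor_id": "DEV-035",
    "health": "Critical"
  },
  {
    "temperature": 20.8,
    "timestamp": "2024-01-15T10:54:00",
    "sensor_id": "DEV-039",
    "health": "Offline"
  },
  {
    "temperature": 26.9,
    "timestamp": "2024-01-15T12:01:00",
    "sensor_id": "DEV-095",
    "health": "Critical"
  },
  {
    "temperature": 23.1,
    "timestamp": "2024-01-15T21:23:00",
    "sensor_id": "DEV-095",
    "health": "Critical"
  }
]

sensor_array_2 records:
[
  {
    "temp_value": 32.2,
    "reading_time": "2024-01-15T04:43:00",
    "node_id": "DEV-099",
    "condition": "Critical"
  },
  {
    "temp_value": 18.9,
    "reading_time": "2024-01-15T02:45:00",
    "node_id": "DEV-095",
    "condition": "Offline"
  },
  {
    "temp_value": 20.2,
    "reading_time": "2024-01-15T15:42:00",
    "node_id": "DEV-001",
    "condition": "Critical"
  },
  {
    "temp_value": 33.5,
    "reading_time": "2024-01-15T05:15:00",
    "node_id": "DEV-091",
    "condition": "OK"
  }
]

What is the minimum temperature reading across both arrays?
18.9

Schema mapping: "temperature" (sensor_array_1) = "temp_value" (sensor_array_2) = temperature reading

Minimum in sensor_array_1: 20.8
Minimum in sensor_array_2: 18.9

Overall minimum: min(20.8, 18.9) = 18.9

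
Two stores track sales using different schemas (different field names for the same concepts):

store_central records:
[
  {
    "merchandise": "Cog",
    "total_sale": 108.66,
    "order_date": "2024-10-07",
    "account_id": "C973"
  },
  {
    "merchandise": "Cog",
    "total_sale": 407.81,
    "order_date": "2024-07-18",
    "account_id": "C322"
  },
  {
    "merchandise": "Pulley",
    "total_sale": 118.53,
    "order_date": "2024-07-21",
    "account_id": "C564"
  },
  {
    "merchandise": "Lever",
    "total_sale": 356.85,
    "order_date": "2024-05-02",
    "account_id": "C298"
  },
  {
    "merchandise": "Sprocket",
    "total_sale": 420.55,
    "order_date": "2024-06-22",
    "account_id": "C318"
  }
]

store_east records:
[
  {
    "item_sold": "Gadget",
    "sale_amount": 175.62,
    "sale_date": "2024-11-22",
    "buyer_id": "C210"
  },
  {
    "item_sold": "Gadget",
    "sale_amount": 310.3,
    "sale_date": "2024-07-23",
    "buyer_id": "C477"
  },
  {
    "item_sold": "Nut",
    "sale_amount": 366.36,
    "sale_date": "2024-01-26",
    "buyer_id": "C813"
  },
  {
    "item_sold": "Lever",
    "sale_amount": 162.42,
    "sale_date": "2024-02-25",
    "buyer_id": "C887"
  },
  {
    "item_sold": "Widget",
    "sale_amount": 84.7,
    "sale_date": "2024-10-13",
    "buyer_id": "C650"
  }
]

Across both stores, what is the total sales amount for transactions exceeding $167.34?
2037.49

Schema mapping: "total_sale" (store_central) = "sale_amount" (store_east) = sale amount

Sum of sales > $167.34 in store_central: 1185.21
Sum of sales > $167.34 in store_east: 852.28

Total: 1185.21 + 852.28 = 2037.49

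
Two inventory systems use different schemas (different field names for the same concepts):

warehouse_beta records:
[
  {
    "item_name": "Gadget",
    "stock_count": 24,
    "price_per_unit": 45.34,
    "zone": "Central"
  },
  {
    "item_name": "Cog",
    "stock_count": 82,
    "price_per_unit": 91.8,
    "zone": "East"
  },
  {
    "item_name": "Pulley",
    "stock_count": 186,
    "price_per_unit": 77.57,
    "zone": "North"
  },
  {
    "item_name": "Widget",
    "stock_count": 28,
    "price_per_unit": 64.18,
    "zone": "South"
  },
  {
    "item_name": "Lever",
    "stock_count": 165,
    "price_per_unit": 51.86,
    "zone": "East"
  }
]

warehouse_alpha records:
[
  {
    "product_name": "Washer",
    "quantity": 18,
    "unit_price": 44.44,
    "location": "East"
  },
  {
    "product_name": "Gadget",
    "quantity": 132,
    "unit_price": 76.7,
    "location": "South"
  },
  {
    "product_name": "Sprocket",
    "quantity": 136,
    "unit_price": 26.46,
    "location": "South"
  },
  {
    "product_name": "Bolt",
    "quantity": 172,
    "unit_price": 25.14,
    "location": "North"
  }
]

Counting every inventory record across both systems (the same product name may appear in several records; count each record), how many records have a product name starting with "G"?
2

Schema mapping: "item_name" (warehouse_beta) = "product_name" (warehouse_alpha) = product name

Records with product name starting with "G" in warehouse_beta: 1
Records with product name starting with "G" in warehouse_alpha: 1

Total: 1 + 1 = 2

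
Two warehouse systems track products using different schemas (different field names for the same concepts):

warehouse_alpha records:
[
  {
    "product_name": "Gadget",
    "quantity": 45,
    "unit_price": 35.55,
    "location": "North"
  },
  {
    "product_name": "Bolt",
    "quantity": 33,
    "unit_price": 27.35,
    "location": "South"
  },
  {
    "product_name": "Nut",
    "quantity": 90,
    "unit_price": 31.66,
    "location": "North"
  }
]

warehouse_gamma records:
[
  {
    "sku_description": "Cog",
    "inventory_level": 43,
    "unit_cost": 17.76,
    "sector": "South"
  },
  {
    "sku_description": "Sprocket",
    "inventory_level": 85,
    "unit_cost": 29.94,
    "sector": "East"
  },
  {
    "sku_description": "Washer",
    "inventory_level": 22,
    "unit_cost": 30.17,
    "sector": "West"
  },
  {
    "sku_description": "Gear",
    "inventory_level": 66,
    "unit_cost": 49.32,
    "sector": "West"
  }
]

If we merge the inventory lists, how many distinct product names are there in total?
7

Schema mapping: "product_name" (warehouse_alpha) = "sku_description" (warehouse_gamma) = product name

Products in warehouse_alpha: ['Bolt', 'Gadget', 'Nut']
Products in warehouse_gamma: ['Cog', 'Gear', 'Sprocket', 'Washer']

Union (unique products): ['Bolt', 'Cog', 'Gadget', 'Gear', 'Nut', 'Sprocket', 'Washer']
Count: 7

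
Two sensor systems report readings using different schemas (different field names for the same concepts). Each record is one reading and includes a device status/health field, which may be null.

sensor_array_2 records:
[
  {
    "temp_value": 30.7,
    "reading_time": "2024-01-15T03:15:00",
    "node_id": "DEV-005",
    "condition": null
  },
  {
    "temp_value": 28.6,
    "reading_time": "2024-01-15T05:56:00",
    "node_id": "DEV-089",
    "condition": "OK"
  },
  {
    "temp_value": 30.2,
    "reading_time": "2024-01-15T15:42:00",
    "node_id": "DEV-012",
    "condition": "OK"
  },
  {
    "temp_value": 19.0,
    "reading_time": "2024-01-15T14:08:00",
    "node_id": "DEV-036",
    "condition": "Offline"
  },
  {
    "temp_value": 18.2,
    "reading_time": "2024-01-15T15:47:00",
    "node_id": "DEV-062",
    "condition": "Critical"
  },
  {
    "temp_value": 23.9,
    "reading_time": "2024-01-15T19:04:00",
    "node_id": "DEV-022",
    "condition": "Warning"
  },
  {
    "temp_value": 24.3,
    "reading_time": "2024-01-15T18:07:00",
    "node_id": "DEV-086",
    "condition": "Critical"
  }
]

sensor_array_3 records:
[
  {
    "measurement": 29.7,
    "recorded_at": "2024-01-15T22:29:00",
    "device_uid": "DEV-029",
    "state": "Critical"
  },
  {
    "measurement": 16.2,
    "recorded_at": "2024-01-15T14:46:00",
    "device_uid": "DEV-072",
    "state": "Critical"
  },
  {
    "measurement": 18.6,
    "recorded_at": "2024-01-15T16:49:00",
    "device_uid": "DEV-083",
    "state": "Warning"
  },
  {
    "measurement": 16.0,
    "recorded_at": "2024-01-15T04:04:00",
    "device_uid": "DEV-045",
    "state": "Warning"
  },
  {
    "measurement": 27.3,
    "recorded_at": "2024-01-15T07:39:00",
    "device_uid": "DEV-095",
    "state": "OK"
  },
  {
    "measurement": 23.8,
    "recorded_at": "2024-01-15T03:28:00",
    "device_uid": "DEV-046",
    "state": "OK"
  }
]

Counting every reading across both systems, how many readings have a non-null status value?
12

Schema mapping: "condition" (sensor_array_2) = "state" (sensor_array_3) = status

Non-null in sensor_array_2: 6
Non-null in sensor_array_3: 6

Total non-null: 6 + 6 = 12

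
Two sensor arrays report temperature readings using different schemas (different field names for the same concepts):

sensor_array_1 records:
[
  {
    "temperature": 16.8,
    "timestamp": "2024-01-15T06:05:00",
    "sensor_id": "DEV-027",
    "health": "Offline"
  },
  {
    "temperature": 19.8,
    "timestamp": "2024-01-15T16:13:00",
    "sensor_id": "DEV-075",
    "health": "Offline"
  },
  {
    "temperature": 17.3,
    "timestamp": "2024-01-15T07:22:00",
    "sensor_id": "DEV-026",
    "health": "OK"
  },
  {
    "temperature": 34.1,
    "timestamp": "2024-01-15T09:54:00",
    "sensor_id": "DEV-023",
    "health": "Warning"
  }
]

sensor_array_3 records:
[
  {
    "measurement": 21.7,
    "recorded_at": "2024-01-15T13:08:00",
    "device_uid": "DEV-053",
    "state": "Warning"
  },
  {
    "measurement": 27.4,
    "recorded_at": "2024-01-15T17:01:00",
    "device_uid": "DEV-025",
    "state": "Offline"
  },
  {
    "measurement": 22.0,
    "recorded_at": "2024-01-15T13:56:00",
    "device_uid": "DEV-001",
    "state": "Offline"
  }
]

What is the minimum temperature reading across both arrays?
16.8

Schema mapping: "temperature" (sensor_array_1) = "measurement" (sensor_array_3) = temperature reading

Minimum in sensor_array_1: 16.8
Minimum in sensor_array_3: 21.7

Overall minimum: min(16.8, 21.7) = 16.8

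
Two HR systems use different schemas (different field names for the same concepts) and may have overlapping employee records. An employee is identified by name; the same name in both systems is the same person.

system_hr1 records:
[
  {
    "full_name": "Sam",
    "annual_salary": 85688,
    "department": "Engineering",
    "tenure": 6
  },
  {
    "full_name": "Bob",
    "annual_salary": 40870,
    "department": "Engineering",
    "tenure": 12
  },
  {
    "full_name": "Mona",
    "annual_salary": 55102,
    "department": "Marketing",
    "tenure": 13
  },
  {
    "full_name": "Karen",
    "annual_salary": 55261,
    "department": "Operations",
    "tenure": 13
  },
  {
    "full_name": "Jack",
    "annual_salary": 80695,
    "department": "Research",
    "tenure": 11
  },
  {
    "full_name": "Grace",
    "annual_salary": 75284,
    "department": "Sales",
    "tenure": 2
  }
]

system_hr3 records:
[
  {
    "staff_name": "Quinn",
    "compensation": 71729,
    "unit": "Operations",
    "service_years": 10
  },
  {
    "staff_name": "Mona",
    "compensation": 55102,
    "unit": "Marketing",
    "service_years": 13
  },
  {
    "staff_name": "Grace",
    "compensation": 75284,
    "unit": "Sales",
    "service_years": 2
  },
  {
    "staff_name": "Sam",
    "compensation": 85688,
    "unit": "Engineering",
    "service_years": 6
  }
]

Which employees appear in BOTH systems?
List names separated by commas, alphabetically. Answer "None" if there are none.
Grace, Mona, Sam

Schema mapping: "full_name" (system_hr1) = "staff_name" (system_hr3) = employee name

Names in system_hr1: ['Bob', 'Grace', 'Jack', 'Karen', 'Mona', 'Sam']
Names in system_hr3: ['Grace', 'Mona', 'Quinn', 'Sam']

Intersection: ['Grace', 'Mona', 'Sam']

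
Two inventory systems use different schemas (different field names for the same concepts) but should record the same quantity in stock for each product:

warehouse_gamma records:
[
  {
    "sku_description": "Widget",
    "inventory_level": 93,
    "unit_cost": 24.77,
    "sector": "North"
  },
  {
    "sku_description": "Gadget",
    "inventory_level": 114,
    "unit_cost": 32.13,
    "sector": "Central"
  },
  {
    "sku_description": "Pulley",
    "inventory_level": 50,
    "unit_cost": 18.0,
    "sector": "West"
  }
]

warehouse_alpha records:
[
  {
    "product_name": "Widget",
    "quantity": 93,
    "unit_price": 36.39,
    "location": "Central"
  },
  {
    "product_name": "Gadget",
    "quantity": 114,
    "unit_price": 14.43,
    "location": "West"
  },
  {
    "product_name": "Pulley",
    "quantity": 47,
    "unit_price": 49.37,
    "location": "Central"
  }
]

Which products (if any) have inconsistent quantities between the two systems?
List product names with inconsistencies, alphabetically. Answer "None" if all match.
Pulley

Schema mappings:
- "sku_description" (warehouse_gamma) = "product_name" (warehouse_alpha) = product name
- "inventory_level" (warehouse_gamma) = "quantity" (warehouse_alpha) = quantity

Comparison:
  Widget: 93 vs 93 - MATCH
  Gadget: 114 vs 114 - MATCH
  Pulley: 50 vs 47 - MISMATCH

Products with inconsistencies: Pulley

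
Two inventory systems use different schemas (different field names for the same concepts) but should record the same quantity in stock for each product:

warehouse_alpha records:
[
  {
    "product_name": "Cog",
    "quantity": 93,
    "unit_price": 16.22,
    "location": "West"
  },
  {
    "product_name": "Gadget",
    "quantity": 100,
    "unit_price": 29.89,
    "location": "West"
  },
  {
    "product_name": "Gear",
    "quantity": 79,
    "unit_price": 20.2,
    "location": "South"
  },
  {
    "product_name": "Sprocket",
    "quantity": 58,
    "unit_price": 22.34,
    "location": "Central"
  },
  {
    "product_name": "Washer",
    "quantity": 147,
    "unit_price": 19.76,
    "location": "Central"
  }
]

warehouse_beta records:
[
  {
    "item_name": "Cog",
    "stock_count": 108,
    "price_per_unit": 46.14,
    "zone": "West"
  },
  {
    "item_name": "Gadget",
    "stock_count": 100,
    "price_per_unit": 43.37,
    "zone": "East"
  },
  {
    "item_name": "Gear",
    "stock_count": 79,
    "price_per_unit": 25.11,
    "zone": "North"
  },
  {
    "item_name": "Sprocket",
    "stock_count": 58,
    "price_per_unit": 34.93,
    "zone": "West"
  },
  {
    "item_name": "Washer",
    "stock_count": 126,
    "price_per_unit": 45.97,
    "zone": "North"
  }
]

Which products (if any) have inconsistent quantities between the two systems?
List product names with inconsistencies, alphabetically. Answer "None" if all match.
Cog, Washer

Schema mappings:
- "product_name" (warehouse_alpha) = "item_name" (warehouse_beta) = product name
- "quantity" (warehouse_alpha) = "stock_count" (warehouse_beta) = quantity

Comparison:
  Cog: 93 vs 108 - MISMATCH
  Gadget: 100 vs 100 - MATCH
  Gear: 79 vs 79 - MATCH
  Sprocket: 58 vs 58 - MATCH
  Washer: 147 vs 126 - MISMATCH

Products with inconsistencies: Cog, Washer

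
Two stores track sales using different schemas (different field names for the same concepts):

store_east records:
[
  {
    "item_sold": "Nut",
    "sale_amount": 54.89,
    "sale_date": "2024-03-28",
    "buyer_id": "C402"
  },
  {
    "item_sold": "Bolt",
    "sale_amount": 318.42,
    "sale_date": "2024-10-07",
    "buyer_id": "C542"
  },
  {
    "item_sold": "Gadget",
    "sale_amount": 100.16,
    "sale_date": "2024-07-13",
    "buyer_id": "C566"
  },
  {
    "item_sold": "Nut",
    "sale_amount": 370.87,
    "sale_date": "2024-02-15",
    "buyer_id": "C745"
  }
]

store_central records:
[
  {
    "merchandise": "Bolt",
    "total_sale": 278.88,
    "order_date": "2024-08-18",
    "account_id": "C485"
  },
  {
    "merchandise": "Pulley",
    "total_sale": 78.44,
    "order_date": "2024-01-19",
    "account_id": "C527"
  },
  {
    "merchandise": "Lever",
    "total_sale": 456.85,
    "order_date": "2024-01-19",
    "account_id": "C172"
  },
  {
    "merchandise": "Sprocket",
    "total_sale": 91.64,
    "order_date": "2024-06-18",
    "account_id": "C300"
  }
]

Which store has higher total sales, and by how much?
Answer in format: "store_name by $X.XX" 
store_central by $61.47

Schema mapping: "sale_amount" (store_east) = "total_sale" (store_central) = sale amount

Total for store_east: 844.34
Total for store_central: 905.81

Difference: |844.34 - 905.81| = 61.47
store_central has higher sales by $61.47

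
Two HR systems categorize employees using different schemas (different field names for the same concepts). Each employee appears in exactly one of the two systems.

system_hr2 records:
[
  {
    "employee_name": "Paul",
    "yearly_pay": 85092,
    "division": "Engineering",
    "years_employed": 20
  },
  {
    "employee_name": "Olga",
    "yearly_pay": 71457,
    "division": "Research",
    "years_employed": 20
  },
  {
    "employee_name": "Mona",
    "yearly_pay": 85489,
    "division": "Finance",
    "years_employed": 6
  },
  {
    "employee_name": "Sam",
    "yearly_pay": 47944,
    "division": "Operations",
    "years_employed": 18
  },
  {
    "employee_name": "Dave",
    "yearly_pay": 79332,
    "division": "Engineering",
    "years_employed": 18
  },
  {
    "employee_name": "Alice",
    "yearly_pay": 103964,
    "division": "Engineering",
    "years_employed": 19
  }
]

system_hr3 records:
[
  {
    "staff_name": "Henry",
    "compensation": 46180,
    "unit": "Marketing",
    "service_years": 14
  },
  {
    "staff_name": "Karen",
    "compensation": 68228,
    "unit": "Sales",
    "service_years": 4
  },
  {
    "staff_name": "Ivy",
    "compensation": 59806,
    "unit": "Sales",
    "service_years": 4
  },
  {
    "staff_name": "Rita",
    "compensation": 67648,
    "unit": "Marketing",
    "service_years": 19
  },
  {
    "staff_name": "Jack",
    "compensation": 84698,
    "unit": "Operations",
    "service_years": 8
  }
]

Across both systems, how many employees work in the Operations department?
2

Schema mapping: "division" (system_hr2) = "unit" (system_hr3) = department

Operations employees in system_hr2: 1
Operations employees in system_hr3: 1

Total in Operations: 1 + 1 = 2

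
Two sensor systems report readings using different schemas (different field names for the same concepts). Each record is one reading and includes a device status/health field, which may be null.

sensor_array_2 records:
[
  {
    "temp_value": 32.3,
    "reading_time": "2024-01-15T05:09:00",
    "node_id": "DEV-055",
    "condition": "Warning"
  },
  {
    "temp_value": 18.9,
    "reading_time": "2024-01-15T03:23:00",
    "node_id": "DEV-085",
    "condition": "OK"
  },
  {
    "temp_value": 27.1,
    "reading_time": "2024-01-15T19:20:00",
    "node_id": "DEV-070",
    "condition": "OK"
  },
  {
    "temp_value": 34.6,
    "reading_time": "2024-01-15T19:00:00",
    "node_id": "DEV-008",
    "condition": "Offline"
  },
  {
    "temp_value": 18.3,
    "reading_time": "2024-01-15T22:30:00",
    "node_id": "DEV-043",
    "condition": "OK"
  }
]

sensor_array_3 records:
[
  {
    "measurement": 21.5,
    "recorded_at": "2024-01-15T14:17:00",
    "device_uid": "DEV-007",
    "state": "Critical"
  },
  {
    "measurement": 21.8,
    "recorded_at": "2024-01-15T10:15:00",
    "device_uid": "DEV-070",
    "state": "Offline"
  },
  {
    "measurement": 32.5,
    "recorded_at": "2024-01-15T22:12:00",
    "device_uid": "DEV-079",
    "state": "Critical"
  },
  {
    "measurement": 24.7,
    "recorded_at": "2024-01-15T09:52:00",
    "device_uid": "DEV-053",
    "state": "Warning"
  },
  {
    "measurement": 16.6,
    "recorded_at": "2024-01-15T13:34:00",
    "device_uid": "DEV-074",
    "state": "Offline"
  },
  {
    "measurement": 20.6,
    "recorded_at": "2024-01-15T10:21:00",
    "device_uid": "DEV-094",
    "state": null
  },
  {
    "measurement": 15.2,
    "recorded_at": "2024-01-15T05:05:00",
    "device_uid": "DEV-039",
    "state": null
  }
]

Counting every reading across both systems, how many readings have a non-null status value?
10

Schema mapping: "condition" (sensor_array_2) = "state" (sensor_array_3) = status

Non-null in sensor_array_2: 5
Non-null in sensor_array_3: 5

Total non-null: 5 + 5 = 10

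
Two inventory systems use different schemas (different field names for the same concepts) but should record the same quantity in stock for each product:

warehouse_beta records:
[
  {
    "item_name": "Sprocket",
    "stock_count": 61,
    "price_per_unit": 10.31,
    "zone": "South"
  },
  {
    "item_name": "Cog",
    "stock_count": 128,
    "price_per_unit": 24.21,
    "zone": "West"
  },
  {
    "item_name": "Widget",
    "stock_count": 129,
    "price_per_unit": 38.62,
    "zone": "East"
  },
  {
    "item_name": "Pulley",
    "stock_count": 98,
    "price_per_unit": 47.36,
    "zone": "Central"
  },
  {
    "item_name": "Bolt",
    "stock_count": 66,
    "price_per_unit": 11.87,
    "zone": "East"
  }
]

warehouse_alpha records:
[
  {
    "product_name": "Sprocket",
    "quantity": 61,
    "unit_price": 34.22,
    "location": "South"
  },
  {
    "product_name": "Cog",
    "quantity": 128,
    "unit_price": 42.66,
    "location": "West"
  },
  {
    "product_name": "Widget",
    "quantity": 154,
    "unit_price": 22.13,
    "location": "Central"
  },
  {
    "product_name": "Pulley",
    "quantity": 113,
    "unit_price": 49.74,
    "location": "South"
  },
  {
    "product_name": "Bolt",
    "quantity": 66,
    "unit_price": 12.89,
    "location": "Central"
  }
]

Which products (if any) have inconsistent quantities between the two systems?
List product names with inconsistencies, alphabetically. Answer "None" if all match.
Pulley, Widget

Schema mappings:
- "item_name" (warehouse_beta) = "product_name" (warehouse_alpha) = product name
- "stock_count" (warehouse_beta) = "quantity" (warehouse_alpha) = quantity

Comparison:
  Sprocket: 61 vs 61 - MATCH
  Cog: 128 vs 128 - MATCH
  Widget: 129 vs 154 - MISMATCH
  Pulley: 98 vs 113 - MISMATCH
  Bolt: 66 vs 66 - MATCH

Products with inconsistencies: Pulley, Widget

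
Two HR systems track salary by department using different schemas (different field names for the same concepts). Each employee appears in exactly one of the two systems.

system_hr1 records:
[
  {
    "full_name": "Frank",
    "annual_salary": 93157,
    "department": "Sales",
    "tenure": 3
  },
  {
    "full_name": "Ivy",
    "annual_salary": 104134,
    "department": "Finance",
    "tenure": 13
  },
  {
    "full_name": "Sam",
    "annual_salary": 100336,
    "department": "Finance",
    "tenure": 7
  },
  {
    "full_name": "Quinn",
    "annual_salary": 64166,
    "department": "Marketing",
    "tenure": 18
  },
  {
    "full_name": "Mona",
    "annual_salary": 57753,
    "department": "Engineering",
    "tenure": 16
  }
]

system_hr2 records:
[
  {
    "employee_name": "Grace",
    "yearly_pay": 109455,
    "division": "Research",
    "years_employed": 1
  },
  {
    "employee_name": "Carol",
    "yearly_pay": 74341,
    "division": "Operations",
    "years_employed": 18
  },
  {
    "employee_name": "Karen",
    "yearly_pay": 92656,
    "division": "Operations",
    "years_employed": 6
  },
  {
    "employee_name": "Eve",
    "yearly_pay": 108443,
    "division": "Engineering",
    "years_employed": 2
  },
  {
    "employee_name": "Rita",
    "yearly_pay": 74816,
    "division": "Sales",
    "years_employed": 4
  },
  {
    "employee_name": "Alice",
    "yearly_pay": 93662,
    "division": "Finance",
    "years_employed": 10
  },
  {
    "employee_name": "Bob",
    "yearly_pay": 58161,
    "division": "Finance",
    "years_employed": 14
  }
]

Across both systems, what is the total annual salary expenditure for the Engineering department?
166196

Schema mappings:
- "department" (system_hr1) = "division" (system_hr2) = department
- "annual_salary" (system_hr1) = "yearly_pay" (system_hr2) = salary

Engineering salaries from system_hr1: 57753
Engineering salaries from system_hr2: 108443

Total: 57753 + 108443 = 166196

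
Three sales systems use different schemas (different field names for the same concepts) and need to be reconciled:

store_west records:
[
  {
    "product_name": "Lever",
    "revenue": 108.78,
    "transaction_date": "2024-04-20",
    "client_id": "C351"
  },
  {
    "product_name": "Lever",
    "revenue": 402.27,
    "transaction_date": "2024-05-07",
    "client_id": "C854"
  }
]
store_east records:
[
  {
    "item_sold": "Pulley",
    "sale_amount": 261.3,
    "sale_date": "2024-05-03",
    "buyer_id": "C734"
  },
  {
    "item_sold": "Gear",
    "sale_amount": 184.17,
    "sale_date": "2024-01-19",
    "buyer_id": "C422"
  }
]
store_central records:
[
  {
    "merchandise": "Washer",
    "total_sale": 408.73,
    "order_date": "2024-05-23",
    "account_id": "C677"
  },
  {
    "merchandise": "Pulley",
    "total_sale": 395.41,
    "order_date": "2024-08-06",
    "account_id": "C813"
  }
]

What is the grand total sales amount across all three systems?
1760.66

Schema reconciliation - all amount fields map to sale amount:

store_west (revenue): 511.05
store_east (sale_amount): 445.47
store_central (total_sale): 804.14

Grand total: 1760.66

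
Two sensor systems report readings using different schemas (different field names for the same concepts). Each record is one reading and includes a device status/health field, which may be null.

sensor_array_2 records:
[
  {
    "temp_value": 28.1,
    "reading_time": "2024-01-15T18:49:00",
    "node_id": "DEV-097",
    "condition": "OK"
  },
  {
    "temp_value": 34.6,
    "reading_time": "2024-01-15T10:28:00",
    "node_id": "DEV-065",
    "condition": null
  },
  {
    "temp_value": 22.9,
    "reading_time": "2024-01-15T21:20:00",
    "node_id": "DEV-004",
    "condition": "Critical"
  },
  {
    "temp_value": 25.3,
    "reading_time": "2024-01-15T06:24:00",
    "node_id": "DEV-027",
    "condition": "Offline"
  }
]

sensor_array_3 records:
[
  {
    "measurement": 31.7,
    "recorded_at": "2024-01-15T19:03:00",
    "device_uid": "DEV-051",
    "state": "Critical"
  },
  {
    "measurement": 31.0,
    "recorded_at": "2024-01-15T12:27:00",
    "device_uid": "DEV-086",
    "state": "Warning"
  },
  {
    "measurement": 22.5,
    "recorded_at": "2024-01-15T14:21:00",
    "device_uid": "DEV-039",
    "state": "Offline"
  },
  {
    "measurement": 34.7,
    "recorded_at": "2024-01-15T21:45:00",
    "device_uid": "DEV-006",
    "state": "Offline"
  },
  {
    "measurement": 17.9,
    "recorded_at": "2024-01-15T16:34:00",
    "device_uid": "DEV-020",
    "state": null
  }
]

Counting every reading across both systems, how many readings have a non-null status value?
7

Schema mapping: "condition" (sensor_array_2) = "state" (sensor_array_3) = status

Non-null in sensor_array_2: 3
Non-null in sensor_array_3: 4

Total non-null: 3 + 4 = 7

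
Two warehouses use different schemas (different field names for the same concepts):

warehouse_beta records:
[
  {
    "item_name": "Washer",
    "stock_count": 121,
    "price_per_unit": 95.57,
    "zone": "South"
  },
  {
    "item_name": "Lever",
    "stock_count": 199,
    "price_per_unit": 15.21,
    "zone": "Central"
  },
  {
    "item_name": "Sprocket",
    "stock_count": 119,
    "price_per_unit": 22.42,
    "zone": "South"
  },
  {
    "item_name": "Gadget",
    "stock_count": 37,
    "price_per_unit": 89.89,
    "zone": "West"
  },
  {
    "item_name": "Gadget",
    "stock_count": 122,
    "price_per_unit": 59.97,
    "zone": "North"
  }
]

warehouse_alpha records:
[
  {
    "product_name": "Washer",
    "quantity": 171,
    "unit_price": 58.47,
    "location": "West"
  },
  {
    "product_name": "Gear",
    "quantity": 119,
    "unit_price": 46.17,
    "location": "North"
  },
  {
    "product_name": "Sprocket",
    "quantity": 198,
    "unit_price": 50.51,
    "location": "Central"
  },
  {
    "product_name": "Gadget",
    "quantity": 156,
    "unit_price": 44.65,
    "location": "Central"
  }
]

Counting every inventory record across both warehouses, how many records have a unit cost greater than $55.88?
4

Schema mapping: "price_per_unit" (warehouse_beta) = "unit_price" (warehouse_alpha) = unit cost

Records > $55.88 in warehouse_beta: 3
Records > $55.88 in warehouse_alpha: 1

Total count: 3 + 1 = 4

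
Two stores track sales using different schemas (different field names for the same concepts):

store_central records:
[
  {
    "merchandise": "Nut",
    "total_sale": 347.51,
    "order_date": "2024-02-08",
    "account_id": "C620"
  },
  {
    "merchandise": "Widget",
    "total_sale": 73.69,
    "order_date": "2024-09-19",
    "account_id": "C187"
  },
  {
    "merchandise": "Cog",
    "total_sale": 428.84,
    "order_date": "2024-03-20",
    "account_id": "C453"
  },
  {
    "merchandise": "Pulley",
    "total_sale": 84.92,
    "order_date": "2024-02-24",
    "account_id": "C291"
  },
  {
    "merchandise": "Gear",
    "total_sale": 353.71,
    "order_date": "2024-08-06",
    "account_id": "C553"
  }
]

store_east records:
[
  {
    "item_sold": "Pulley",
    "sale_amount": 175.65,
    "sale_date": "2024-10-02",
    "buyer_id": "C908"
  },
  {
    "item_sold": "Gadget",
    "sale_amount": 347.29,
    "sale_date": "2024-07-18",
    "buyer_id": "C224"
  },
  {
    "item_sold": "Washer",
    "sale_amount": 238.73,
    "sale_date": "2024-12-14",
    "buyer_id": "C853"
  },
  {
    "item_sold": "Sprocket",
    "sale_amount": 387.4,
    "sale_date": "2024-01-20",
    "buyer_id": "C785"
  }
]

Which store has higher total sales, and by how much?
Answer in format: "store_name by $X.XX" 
store_central by $139.60

Schema mapping: "total_sale" (store_central) = "sale_amount" (store_east) = sale amount

Total for store_central: 1288.67
Total for store_east: 1149.07

Difference: |1288.67 - 1149.07| = 139.60
store_central has higher sales by $139.60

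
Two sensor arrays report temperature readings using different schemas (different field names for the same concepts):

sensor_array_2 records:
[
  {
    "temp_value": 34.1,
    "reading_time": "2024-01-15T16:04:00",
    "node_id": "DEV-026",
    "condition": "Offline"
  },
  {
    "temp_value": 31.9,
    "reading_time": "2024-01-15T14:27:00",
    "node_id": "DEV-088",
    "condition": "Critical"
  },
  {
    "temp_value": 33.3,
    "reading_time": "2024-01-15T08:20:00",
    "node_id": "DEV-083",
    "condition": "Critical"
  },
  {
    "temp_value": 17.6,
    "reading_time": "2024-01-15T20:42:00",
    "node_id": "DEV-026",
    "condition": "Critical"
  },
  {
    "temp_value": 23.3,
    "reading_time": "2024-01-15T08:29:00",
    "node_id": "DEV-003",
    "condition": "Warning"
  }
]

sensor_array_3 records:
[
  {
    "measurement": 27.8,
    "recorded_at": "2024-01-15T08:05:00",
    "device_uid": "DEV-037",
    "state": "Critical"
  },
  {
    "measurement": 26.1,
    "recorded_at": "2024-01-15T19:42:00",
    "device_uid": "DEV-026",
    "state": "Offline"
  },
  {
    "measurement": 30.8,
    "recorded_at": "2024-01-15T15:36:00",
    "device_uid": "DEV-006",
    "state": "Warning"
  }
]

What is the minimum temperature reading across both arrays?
17.6

Schema mapping: "temp_value" (sensor_array_2) = "measurement" (sensor_array_3) = temperature reading

Minimum in sensor_array_2: 17.6
Minimum in sensor_array_3: 26.1

Overall minimum: min(17.6, 26.1) = 17.6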